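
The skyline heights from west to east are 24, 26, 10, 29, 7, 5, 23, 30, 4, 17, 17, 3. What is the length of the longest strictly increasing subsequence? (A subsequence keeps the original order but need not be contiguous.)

4

Let dp[i] be the length of the longest such subsequence ending at index i:
i:      1  2  3  4  5  6  7  8  9 10 11 12
a[i]:  24 26 10 29  7  5 23 30  4 17 17  3
dp:     1  2  1  3  1  1  2  4  1  2  2  1
Maximum dp value is 4.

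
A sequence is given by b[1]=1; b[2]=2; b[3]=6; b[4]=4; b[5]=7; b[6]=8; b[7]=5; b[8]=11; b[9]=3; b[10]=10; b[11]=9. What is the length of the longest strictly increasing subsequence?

Let dp[i] be the length of the longest such subsequence ending at index i:
i:      1  2  3  4  5  6  7  8  9 10 11
b[i]:   1  2  6  4  7  8  5 11  3 10  9
dp:     1  2  3  3  4  5  4  6  3  6  6
Maximum dp value is 6.

6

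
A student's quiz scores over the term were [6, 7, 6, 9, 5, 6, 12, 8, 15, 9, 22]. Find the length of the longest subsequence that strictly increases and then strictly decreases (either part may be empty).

6

inc[i] = longest strictly increasing subsequence ending at i; dec[i] = longest strictly decreasing subsequence starting at i:
i:      1  2  3  4  5  6  7  8  9 10 11
a[i]:   6  7  6  9  5  6 12  8 15  9 22
inc:    1  2  1  3  1  2  4  3  5  4  6
dec:    2  3  2  2  1  1  2  1  2  1  1
Best peak at i=9 (value 15): inc=5, dec=2, length 5+2−1 = 6.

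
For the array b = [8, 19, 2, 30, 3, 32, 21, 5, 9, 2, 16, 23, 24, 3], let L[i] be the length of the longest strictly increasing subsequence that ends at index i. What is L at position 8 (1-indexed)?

3

dp[i] = 1 + max{dp[j] : j<i, b[j]<b[i]} (or 1 if no such j):
i:      1  2  3  4  5  6  7  8  9 10 11 12 13 14
b[i]:   8 19  2 30  3 32 21  5  9  2 16 23 24  3
dp:     1  2  1  3  2  4  3  3  4  1  5  6  7  2
At index 8 the value is 3.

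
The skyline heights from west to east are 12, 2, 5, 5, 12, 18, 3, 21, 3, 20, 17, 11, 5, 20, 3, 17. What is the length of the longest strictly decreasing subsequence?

6

Negate each value so 'decreasing' becomes 'increasing', then run patience tails on the negated sequence:
-12 → extends → [-12]
-2 → extends → [-12, -2]
-5 → replaces -2 → [-12, -5]
-5 → already a tail → [-12, -5]
-12 → already a tail → [-12, -5]
-18 → replaces -12 → [-18, -5]
-3 → extends → [-18, -5, -3]
-21 → replaces -18 → [-21, -5, -3]
-3 → already a tail → [-21, -5, -3]
-20 → replaces -5 → [-21, -20, -3]
-17 → replaces -3 → [-21, -20, -17]
-11 → extends → [-21, -20, -17, -11]
-5 → extends → [-21, -20, -17, -11, -5]
-20 → already a tail → [-21, -20, -17, -11, -5]
-3 → extends → [-21, -20, -17, -11, -5, -3]
-17 → already a tail → [-21, -20, -17, -11, -5, -3]
Six tails, so the longest strictly decreasing subsequence of the original has length 6.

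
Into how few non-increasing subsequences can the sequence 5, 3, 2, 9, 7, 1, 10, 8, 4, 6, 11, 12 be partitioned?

5

The minimum number of non-increasing subsequences covering a sequence equals the length of its longest strictly increasing subsequence.
LIS length is 5 (e.g. 5, 9, 10, 11, 12), so 5 piles are needed.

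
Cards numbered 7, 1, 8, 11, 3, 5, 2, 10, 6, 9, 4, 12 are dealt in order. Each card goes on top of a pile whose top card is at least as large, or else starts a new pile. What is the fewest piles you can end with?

Place each on the leftmost legal pile:
7 → new pile 1 (tops now [7])
1 → pile 1 (tops now [1])
8 → new pile 2 (tops now [1, 8])
11 → new pile 3 (tops now [1, 8, 11])
3 → pile 2 (tops now [1, 3, 11])
5 → pile 3 (tops now [1, 3, 5])
2 → pile 2 (tops now [1, 2, 5])
10 → new pile 4 (tops now [1, 2, 5, 10])
6 → pile 4 (tops now [1, 2, 5, 6])
9 → new pile 5 (tops now [1, 2, 5, 6, 9])
4 → pile 3 (tops now [1, 2, 4, 6, 9])
12 → new pile 6 (tops now [1, 2, 4, 6, 9, 12])
Six piles.

6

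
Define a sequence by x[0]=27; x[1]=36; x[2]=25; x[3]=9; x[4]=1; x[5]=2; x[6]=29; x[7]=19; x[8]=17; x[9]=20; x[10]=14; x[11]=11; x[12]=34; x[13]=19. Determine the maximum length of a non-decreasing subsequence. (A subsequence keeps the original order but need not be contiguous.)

Let dp[i] be the length of the longest such subsequence ending at index i:
i:      0  1  2  3  4  5  6  7  8  9 10 11 12 13
x[i]:  27 36 25  9  1  2 29 19 17 20 14 11 34 19
dp:     1  2  1  1  1  2  3  3  3  4  3  3  5  4
Maximum dp value is 5.

5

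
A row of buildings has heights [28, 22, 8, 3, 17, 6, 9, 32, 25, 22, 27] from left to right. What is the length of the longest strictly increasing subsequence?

Track the smallest tail for each achievable length (strict):
28 → extends → [28]
22 → replaces 28 → [22]
8 → replaces 22 → [8]
3 → replaces 8 → [3]
17 → extends → [3, 17]
6 → replaces 17 → [3, 6]
9 → extends → [3, 6, 9]
32 → extends → [3, 6, 9, 32]
25 → replaces 32 → [3, 6, 9, 25]
22 → replaces 25 → [3, 6, 9, 22]
27 → extends → [3, 6, 9, 22, 27]
Five tails, so the longest strictly increasing subsequence has length 5 (e.g. 3, 6, 9, 25, 27).

5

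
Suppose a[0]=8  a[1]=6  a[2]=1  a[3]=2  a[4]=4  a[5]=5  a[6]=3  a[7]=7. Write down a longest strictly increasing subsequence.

Patience tails give the LIS length; then backtrack through the dp parents:
8 → extends → [8]
6 → replaces 8 → [6]
1 → replaces 6 → [1]
2 → extends → [1, 2]
4 → extends → [1, 2, 4]
5 → extends → [1, 2, 4, 5]
3 → replaces 4 → [1, 2, 3, 5]
7 → extends → [1, 2, 3, 5, 7]
Length 5; one witness is 1, 2, 4, 5, 7.

1, 2, 4, 5, 7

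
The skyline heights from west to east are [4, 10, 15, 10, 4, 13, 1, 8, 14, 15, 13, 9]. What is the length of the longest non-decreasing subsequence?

6

Track the smallest tail for each achievable length (allowing ties):
4 → extends → [4]
10 → extends → [4, 10]
15 → extends → [4, 10, 15]
10 → replaces 15 → [4, 10, 10]
4 → replaces 10 → [4, 4, 10]
13 → extends → [4, 4, 10, 13]
1 → replaces 4 → [1, 4, 10, 13]
8 → replaces 10 → [1, 4, 8, 13]
14 → extends → [1, 4, 8, 13, 14]
15 → extends → [1, 4, 8, 13, 14, 15]
13 → replaces 14 → [1, 4, 8, 13, 13, 15]
9 → replaces 13 → [1, 4, 8, 9, 13, 15]
Six tails, so the longest non-decreasing subsequence has length 6 (e.g. 4, 10, 10, 13, 14, 15).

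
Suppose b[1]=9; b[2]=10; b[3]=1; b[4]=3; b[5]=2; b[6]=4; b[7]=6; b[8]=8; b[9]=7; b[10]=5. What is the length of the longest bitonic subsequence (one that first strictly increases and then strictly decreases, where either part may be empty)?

7

inc[i] = longest strictly increasing subsequence ending at i; dec[i] = longest strictly decreasing subsequence starting at i:
i:      1  2  3  4  5  6  7  8  9 10
b[i]:   9 10  1  3  2  4  6  8  7  5
inc:    1  2  1  2  2  3  4  5  5  4
dec:    4  4  1  2  1  1  2  3  2  1
Best peak at i=8 (value 8): inc=5, dec=3, length 5+3−1 = 7.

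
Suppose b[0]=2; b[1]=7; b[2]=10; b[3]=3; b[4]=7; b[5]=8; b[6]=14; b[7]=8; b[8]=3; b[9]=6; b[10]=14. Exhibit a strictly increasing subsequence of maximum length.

2, 3, 7, 8, 14

Patience tails give the LIS length; then backtrack through the dp parents:
2 → extends → [2]
7 → extends → [2, 7]
10 → extends → [2, 7, 10]
3 → replaces 7 → [2, 3, 10]
7 → replaces 10 → [2, 3, 7]
8 → extends → [2, 3, 7, 8]
14 → extends → [2, 3, 7, 8, 14]
8 → already a tail → [2, 3, 7, 8, 14]
3 → already a tail → [2, 3, 7, 8, 14]
6 → replaces 7 → [2, 3, 6, 8, 14]
14 → already a tail → [2, 3, 6, 8, 14]
Length 5; one witness is 2, 3, 7, 8, 14.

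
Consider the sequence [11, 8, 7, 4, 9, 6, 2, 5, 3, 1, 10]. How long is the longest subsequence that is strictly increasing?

3

Track the smallest tail for each achievable length (strict):
11 → extends → [11]
8 → replaces 11 → [8]
7 → replaces 8 → [7]
4 → replaces 7 → [4]
9 → extends → [4, 9]
6 → replaces 9 → [4, 6]
2 → replaces 4 → [2, 6]
5 → replaces 6 → [2, 5]
3 → replaces 5 → [2, 3]
1 → replaces 2 → [1, 3]
10 → extends → [1, 3, 10]
Three tails, so the longest strictly increasing subsequence has length 3 (e.g. 8, 9, 10).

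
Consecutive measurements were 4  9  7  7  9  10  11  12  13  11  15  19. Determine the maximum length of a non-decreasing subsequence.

10

Track the smallest tail for each achievable length (allowing ties):
4 → extends → [4]
9 → extends → [4, 9]
7 → replaces 9 → [4, 7]
7 → extends → [4, 7, 7]
9 → extends → [4, 7, 7, 9]
10 → extends → [4, 7, 7, 9, 10]
11 → extends → [4, 7, 7, 9, 10, 11]
12 → extends → [4, 7, 7, 9, 10, 11, 12]
13 → extends → [4, 7, 7, 9, 10, 11, 12, 13]
11 → replaces 12 → [4, 7, 7, 9, 10, 11, 11, 13]
15 → extends → [4, 7, 7, 9, 10, 11, 11, 13, 15]
19 → extends → [4, 7, 7, 9, 10, 11, 11, 13, 15, 19]
Ten tails, so the longest non-decreasing subsequence has length 10 (e.g. 4, 7, 7, 9, 10, 11, 12, 13, 15, 19).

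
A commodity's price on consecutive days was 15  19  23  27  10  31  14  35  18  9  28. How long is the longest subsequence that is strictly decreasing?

3

Negate each value so 'decreasing' becomes 'increasing', then run patience tails on the negated sequence:
-15 → extends → [-15]
-19 → replaces -15 → [-19]
-23 → replaces -19 → [-23]
-27 → replaces -23 → [-27]
-10 → extends → [-27, -10]
-31 → replaces -27 → [-31, -10]
-14 → replaces -10 → [-31, -14]
-35 → replaces -31 → [-35, -14]
-18 → replaces -14 → [-35, -18]
-9 → extends → [-35, -18, -9]
-28 → replaces -18 → [-35, -28, -9]
Three tails, so the longest strictly decreasing subsequence of the original has length 3.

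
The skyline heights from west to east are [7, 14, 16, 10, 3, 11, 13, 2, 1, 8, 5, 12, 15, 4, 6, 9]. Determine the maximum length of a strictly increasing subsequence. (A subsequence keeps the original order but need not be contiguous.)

Track the smallest tail for each achievable length (strict):
7 → extends → [7]
14 → extends → [7, 14]
16 → extends → [7, 14, 16]
10 → replaces 14 → [7, 10, 16]
3 → replaces 7 → [3, 10, 16]
11 → replaces 16 → [3, 10, 11]
13 → extends → [3, 10, 11, 13]
2 → replaces 3 → [2, 10, 11, 13]
1 → replaces 2 → [1, 10, 11, 13]
8 → replaces 10 → [1, 8, 11, 13]
5 → replaces 8 → [1, 5, 11, 13]
12 → replaces 13 → [1, 5, 11, 12]
15 → extends → [1, 5, 11, 12, 15]
4 → replaces 5 → [1, 4, 11, 12, 15]
6 → replaces 11 → [1, 4, 6, 12, 15]
9 → replaces 12 → [1, 4, 6, 9, 15]
Five tails, so the longest strictly increasing subsequence has length 5 (e.g. 7, 10, 11, 13, 15).

5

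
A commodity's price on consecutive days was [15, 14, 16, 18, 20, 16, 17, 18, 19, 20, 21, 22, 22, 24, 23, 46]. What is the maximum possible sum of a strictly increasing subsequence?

218

Let S[i] be the best sum of a strictly increasing subsequence ending at i:
i:       1   2   3   4   5   6   7   8   9  10  11  12  13  14  15  16
a[i]:   15  14  16  18  20  16  17  18  19  20  21  22  22  24  23  46
S:      15  14  31  49  69  31  48  66  85 105 126 148 148 172 171 218
Maximum is 218 (e.g. 15 + 16 + 17 + 18 + 19 + 20 + 21 + 22 + 24 + 46).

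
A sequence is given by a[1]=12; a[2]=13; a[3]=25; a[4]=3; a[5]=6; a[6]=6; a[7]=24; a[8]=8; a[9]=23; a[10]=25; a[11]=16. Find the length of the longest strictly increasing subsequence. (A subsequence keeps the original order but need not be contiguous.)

5

Track the smallest tail for each achievable length (strict):
12 → extends → [12]
13 → extends → [12, 13]
25 → extends → [12, 13, 25]
3 → replaces 12 → [3, 13, 25]
6 → replaces 13 → [3, 6, 25]
6 → already a tail → [3, 6, 25]
24 → replaces 25 → [3, 6, 24]
8 → replaces 24 → [3, 6, 8]
23 → extends → [3, 6, 8, 23]
25 → extends → [3, 6, 8, 23, 25]
16 → replaces 23 → [3, 6, 8, 16, 25]
Five tails, so the longest strictly increasing subsequence has length 5 (e.g. 3, 6, 8, 23, 25).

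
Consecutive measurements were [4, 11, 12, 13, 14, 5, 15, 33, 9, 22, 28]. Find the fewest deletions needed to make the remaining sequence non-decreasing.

3

Fewest deletions = n − (longest non-decreasing subsequence).
i:      1  2  3  4  5  6  7  8  9 10 11
a[i]:   4 11 12 13 14  5 15 33  9 22 28
dp:     1  2  3  4  5  2  6  7  3  7  8
max dp = 8, so deletions = 11 − 8 = 3.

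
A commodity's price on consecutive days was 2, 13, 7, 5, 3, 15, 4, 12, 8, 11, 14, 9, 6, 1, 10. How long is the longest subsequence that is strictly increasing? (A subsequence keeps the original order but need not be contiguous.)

Let dp[i] be the length of the longest such subsequence ending at index i:
i:      1  2  3  4  5  6  7  8  9 10 11 12 13 14 15
a[i]:   2 13  7  5  3 15  4 12  8 11 14  9  6  1 10
dp:     1  2  2  2  2  3  3  4  4  5  6  5  4  1  6
Maximum dp value is 6.

6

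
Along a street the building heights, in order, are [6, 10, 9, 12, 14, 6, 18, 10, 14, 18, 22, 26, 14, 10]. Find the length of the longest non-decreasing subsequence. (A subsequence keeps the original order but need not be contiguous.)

Track the smallest tail for each achievable length (allowing ties):
6 → extends → [6]
10 → extends → [6, 10]
9 → replaces 10 → [6, 9]
12 → extends → [6, 9, 12]
14 → extends → [6, 9, 12, 14]
6 → replaces 9 → [6, 6, 12, 14]
18 → extends → [6, 6, 12, 14, 18]
10 → replaces 12 → [6, 6, 10, 14, 18]
14 → replaces 18 → [6, 6, 10, 14, 14]
18 → extends → [6, 6, 10, 14, 14, 18]
22 → extends → [6, 6, 10, 14, 14, 18, 22]
26 → extends → [6, 6, 10, 14, 14, 18, 22, 26]
14 → replaces 18 → [6, 6, 10, 14, 14, 14, 22, 26]
10 → replaces 14 → [6, 6, 10, 10, 14, 14, 22, 26]
Eight tails, so the longest non-decreasing subsequence has length 8 (e.g. 6, 10, 12, 14, 18, 18, 22, 26).

8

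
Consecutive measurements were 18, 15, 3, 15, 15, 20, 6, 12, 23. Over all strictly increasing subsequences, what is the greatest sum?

61

Let S[i] be the best sum of a strictly increasing subsequence ending at i:
i:      1  2  3  4  5  6  7  8  9
a[i]:  18 15  3 15 15 20  6 12 23
S:     18 15  3 18 18 38  9 21 61
Maximum is 61 (e.g. 3 + 15 + 20 + 23).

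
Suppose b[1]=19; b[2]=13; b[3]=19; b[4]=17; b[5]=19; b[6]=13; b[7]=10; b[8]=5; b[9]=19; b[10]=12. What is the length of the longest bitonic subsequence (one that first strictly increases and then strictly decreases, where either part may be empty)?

6

inc[i] = longest strictly increasing subsequence ending at i; dec[i] = longest strictly decreasing subsequence starting at i:
i:      1  2  3  4  5  6  7  8  9 10
b[i]:  19 13 19 17 19 13 10  5 19 12
inc:    1  1  2  2  3  1  1  1  3  2
dec:    5  3  5  4  4  3  2  1  2  1
Best peak at i=3 (value 19): inc=2, dec=5, length 2+5−1 = 6.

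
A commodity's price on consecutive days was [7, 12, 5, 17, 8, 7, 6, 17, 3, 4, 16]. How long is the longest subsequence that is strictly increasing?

Let dp[i] be the length of the longest such subsequence ending at index i:
i:      1  2  3  4  5  6  7  8  9 10 11
a[i]:   7 12  5 17  8  7  6 17  3  4 16
dp:     1  2  1  3  2  2  2  3  1  2  3
Maximum dp value is 3.

3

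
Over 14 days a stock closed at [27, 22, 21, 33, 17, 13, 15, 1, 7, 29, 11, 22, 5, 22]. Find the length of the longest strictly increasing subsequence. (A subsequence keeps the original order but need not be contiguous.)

4

Track the smallest tail for each achievable length (strict):
27 → extends → [27]
22 → replaces 27 → [22]
21 → replaces 22 → [21]
33 → extends → [21, 33]
17 → replaces 21 → [17, 33]
13 → replaces 17 → [13, 33]
15 → replaces 33 → [13, 15]
1 → replaces 13 → [1, 15]
7 → replaces 15 → [1, 7]
29 → extends → [1, 7, 29]
11 → replaces 29 → [1, 7, 11]
22 → extends → [1, 7, 11, 22]
5 → replaces 7 → [1, 5, 11, 22]
22 → already a tail → [1, 5, 11, 22]
Four tails, so the longest strictly increasing subsequence has length 4 (e.g. 1, 7, 11, 22).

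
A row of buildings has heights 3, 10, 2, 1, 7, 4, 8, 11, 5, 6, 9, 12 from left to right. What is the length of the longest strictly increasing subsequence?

Track the smallest tail for each achievable length (strict):
3 → extends → [3]
10 → extends → [3, 10]
2 → replaces 3 → [2, 10]
1 → replaces 2 → [1, 10]
7 → replaces 10 → [1, 7]
4 → replaces 7 → [1, 4]
8 → extends → [1, 4, 8]
11 → extends → [1, 4, 8, 11]
5 → replaces 8 → [1, 4, 5, 11]
6 → replaces 11 → [1, 4, 5, 6]
9 → extends → [1, 4, 5, 6, 9]
12 → extends → [1, 4, 5, 6, 9, 12]
Six tails, so the longest strictly increasing subsequence has length 6 (e.g. 3, 4, 5, 6, 9, 12).

6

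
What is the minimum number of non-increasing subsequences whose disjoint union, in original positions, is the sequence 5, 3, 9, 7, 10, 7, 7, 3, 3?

Place each on the leftmost legal pile:
5 → new pile 1 (tops now [5])
3 → pile 1 (tops now [3])
9 → new pile 2 (tops now [3, 9])
7 → pile 2 (tops now [3, 7])
10 → new pile 3 (tops now [3, 7, 10])
7 → pile 2 (tops now [3, 7, 10])
7 → pile 2 (tops now [3, 7, 10])
3 → pile 1 (tops now [3, 7, 10])
3 → pile 1 (tops now [3, 7, 10])
Three piles.

3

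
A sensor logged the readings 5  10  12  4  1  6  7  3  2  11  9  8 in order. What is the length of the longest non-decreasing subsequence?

Track the smallest tail for each achievable length (allowing ties):
5 → extends → [5]
10 → extends → [5, 10]
12 → extends → [5, 10, 12]
4 → replaces 5 → [4, 10, 12]
1 → replaces 4 → [1, 10, 12]
6 → replaces 10 → [1, 6, 12]
7 → replaces 12 → [1, 6, 7]
3 → replaces 6 → [1, 3, 7]
2 → replaces 3 → [1, 2, 7]
11 → extends → [1, 2, 7, 11]
9 → replaces 11 → [1, 2, 7, 9]
8 → replaces 9 → [1, 2, 7, 8]
Four tails, so the longest non-decreasing subsequence has length 4 (e.g. 5, 6, 7, 11).

4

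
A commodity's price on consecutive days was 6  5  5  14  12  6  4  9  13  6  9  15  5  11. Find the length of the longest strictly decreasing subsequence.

5

Negate each value so 'decreasing' becomes 'increasing', then run patience tails on the negated sequence:
-6 → extends → [-6]
-5 → extends → [-6, -5]
-5 → already a tail → [-6, -5]
-14 → replaces -6 → [-14, -5]
-12 → replaces -5 → [-14, -12]
-6 → extends → [-14, -12, -6]
-4 → extends → [-14, -12, -6, -4]
-9 → replaces -6 → [-14, -12, -9, -4]
-13 → replaces -12 → [-14, -13, -9, -4]
-6 → replaces -4 → [-14, -13, -9, -6]
-9 → already a tail → [-14, -13, -9, -6]
-15 → replaces -14 → [-15, -13, -9, -6]
-5 → extends → [-15, -13, -9, -6, -5]
-11 → replaces -9 → [-15, -13, -11, -6, -5]
Five tails, so the longest strictly decreasing subsequence of the original has length 5.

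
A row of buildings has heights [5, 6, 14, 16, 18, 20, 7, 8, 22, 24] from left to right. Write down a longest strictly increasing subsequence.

5, 6, 14, 16, 18, 20, 22, 24

Patience tails give the LIS length; then backtrack through the dp parents:
5 → extends → [5]
6 → extends → [5, 6]
14 → extends → [5, 6, 14]
16 → extends → [5, 6, 14, 16]
18 → extends → [5, 6, 14, 16, 18]
20 → extends → [5, 6, 14, 16, 18, 20]
7 → replaces 14 → [5, 6, 7, 16, 18, 20]
8 → replaces 16 → [5, 6, 7, 8, 18, 20]
22 → extends → [5, 6, 7, 8, 18, 20, 22]
24 → extends → [5, 6, 7, 8, 18, 20, 22, 24]
Length 8; one witness is 5, 6, 14, 16, 18, 20, 22, 24.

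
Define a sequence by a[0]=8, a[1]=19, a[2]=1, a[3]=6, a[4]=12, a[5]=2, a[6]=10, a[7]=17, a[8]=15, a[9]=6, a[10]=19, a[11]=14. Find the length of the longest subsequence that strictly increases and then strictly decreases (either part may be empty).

6

inc[i] = longest strictly increasing subsequence ending at i; dec[i] = longest strictly decreasing subsequence starting at i:
i:      0  1  2  3  4  5  6  7  8  9 10 11
a[i]:   8 19  1  6 12  2 10 17 15  6 19 14
inc:    1  2  1  2  3  2  3  4  4  3  5  4
dec:    3  4  1  2  3  1  2  3  2  1  2  1
Best peak at i=7 (value 17): inc=4, dec=3, length 4+3−1 = 6.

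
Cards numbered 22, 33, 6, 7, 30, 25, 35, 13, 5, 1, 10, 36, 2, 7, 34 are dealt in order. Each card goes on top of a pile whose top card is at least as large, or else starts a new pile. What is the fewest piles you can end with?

Place each on the leftmost legal pile:
22 → new pile 1 (tops now [22])
33 → new pile 2 (tops now [22, 33])
6 → pile 1 (tops now [6, 33])
7 → pile 2 (tops now [6, 7])
30 → new pile 3 (tops now [6, 7, 30])
25 → pile 3 (tops now [6, 7, 25])
35 → new pile 4 (tops now [6, 7, 25, 35])
13 → pile 3 (tops now [6, 7, 13, 35])
5 → pile 1 (tops now [5, 7, 13, 35])
1 → pile 1 (tops now [1, 7, 13, 35])
10 → pile 3 (tops now [1, 7, 10, 35])
36 → new pile 5 (tops now [1, 7, 10, 35, 36])
2 → pile 2 (tops now [1, 2, 10, 35, 36])
7 → pile 3 (tops now [1, 2, 7, 35, 36])
34 → pile 4 (tops now [1, 2, 7, 34, 36])
Five piles.

5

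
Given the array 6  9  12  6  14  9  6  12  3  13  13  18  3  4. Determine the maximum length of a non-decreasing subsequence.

7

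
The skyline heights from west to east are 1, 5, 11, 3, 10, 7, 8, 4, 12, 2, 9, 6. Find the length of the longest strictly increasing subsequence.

5

Track the smallest tail for each achievable length (strict):
1 → extends → [1]
5 → extends → [1, 5]
11 → extends → [1, 5, 11]
3 → replaces 5 → [1, 3, 11]
10 → replaces 11 → [1, 3, 10]
7 → replaces 10 → [1, 3, 7]
8 → extends → [1, 3, 7, 8]
4 → replaces 7 → [1, 3, 4, 8]
12 → extends → [1, 3, 4, 8, 12]
2 → replaces 3 → [1, 2, 4, 8, 12]
9 → replaces 12 → [1, 2, 4, 8, 9]
6 → replaces 8 → [1, 2, 4, 6, 9]
Five tails, so the longest strictly increasing subsequence has length 5 (e.g. 1, 5, 7, 8, 12).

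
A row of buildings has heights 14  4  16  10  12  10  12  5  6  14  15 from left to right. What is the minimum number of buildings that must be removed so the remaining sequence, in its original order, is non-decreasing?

Fewest deletions = n − (longest non-decreasing subsequence).
i:      1  2  3  4  5  6  7  8  9 10 11
a[i]:  14  4 16 10 12 10 12  5  6 14 15
dp:     1  1  2  2  3  3  4  2  3  5  6
max dp = 6, so deletions = 11 − 6 = 5.

5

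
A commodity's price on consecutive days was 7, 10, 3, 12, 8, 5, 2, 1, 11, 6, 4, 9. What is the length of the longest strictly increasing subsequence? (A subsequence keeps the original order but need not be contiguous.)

4

Track the smallest tail for each achievable length (strict):
7 → extends → [7]
10 → extends → [7, 10]
3 → replaces 7 → [3, 10]
12 → extends → [3, 10, 12]
8 → replaces 10 → [3, 8, 12]
5 → replaces 8 → [3, 5, 12]
2 → replaces 3 → [2, 5, 12]
1 → replaces 2 → [1, 5, 12]
11 → replaces 12 → [1, 5, 11]
6 → replaces 11 → [1, 5, 6]
4 → replaces 5 → [1, 4, 6]
9 → extends → [1, 4, 6, 9]
Four tails, so the longest strictly increasing subsequence has length 4 (e.g. 3, 5, 6, 9).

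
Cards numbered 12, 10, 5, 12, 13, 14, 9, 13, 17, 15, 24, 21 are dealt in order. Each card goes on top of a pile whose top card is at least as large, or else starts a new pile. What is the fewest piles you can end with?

6

Place each on the leftmost legal pile:
12 → new pile 1 (tops now [12])
10 → pile 1 (tops now [10])
5 → pile 1 (tops now [5])
12 → new pile 2 (tops now [5, 12])
13 → new pile 3 (tops now [5, 12, 13])
14 → new pile 4 (tops now [5, 12, 13, 14])
9 → pile 2 (tops now [5, 9, 13, 14])
13 → pile 3 (tops now [5, 9, 13, 14])
17 → new pile 5 (tops now [5, 9, 13, 14, 17])
15 → pile 5 (tops now [5, 9, 13, 14, 15])
24 → new pile 6 (tops now [5, 9, 13, 14, 15, 24])
21 → pile 6 (tops now [5, 9, 13, 14, 15, 21])
Six piles.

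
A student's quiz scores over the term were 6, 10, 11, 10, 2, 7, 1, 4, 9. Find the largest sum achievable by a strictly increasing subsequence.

Let S[i] be the best sum of a strictly increasing subsequence ending at i:
i:      1  2  3  4  5  6  7  8  9
a[i]:   6 10 11 10  2  7  1  4  9
S:      6 16 27 16  2 13  1  6 22
Maximum is 27 (e.g. 6 + 10 + 11).

27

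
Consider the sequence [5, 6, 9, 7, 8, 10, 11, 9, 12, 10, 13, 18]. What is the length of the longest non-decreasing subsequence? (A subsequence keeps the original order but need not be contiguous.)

Track the smallest tail for each achievable length (allowing ties):
5 → extends → [5]
6 → extends → [5, 6]
9 → extends → [5, 6, 9]
7 → replaces 9 → [5, 6, 7]
8 → extends → [5, 6, 7, 8]
10 → extends → [5, 6, 7, 8, 10]
11 → extends → [5, 6, 7, 8, 10, 11]
9 → replaces 10 → [5, 6, 7, 8, 9, 11]
12 → extends → [5, 6, 7, 8, 9, 11, 12]
10 → replaces 11 → [5, 6, 7, 8, 9, 10, 12]
13 → extends → [5, 6, 7, 8, 9, 10, 12, 13]
18 → extends → [5, 6, 7, 8, 9, 10, 12, 13, 18]
Nine tails, so the longest non-decreasing subsequence has length 9 (e.g. 5, 6, 7, 8, 10, 11, 12, 13, 18).

9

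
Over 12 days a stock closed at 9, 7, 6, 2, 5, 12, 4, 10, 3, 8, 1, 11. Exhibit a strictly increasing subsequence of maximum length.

Patience tails give the LIS length; then backtrack through the dp parents:
9 → extends → [9]
7 → replaces 9 → [7]
6 → replaces 7 → [6]
2 → replaces 6 → [2]
5 → extends → [2, 5]
12 → extends → [2, 5, 12]
4 → replaces 5 → [2, 4, 12]
10 → replaces 12 → [2, 4, 10]
3 → replaces 4 → [2, 3, 10]
8 → replaces 10 → [2, 3, 8]
1 → replaces 2 → [1, 3, 8]
11 → extends → [1, 3, 8, 11]
Length 4; one witness is 2, 5, 10, 11.

2, 5, 10, 11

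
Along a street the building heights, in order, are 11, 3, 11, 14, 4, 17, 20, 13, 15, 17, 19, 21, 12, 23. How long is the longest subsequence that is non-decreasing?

Let dp[i] be the length of the longest such subsequence ending at index i:
i:      1  2  3  4  5  6  7  8  9 10 11 12 13 14
a[i]:  11  3 11 14  4 17 20 13 15 17 19 21 12 23
dp:     1  1  2  3  2  4  5  3  4  5  6  7  3  8
Maximum dp value is 8.

8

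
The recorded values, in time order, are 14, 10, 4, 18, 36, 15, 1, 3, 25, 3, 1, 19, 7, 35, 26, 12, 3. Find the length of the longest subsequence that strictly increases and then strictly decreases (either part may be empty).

7

inc[i] = longest strictly increasing subsequence ending at i; dec[i] = longest strictly decreasing subsequence starting at i:
i:      1  2  3  4  5  6  7  8  9 10 11 12 13 14 15 16 17
a[i]:  14 10  4 18 36 15  1  3 25  3  1 19  7 35 26 12  3
inc:    1  1  1  2  3  2  1  2  3  2  1  3  3  4  4  4  2
dec:    5  4  3  4  5  3  1  2  4  2  1  3  2  4  3  2  1
Best peak at i=5 (value 36): inc=3, dec=5, length 3+5−1 = 7.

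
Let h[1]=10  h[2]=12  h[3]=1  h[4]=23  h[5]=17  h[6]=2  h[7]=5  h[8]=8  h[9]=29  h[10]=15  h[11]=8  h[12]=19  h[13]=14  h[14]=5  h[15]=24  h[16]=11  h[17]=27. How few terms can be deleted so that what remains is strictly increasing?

Fewest deletions = n − (longest strictly increasing subsequence).
Patience tails:
10 → extends → [10]
12 → extends → [10, 12]
1 → replaces 10 → [1, 12]
23 → extends → [1, 12, 23]
17 → replaces 23 → [1, 12, 17]
2 → replaces 12 → [1, 2, 17]
5 → replaces 17 → [1, 2, 5]
8 → extends → [1, 2, 5, 8]
29 → extends → [1, 2, 5, 8, 29]
15 → replaces 29 → [1, 2, 5, 8, 15]
8 → already a tail → [1, 2, 5, 8, 15]
19 → extends → [1, 2, 5, 8, 15, 19]
14 → replaces 15 → [1, 2, 5, 8, 14, 19]
5 → already a tail → [1, 2, 5, 8, 14, 19]
24 → extends → [1, 2, 5, 8, 14, 19, 24]
11 → replaces 14 → [1, 2, 5, 8, 11, 19, 24]
27 → extends → [1, 2, 5, 8, 11, 19, 24, 27]
Longest strictly increasing subsequence has length 8, so deletions = 17 − 8 = 9.

9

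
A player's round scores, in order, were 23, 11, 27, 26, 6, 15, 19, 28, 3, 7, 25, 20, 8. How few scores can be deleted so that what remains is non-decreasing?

Fewest deletions = n − (longest non-decreasing subsequence).
i:      1  2  3  4  5  6  7  8  9 10 11 12 13
a[i]:  23 11 27 26  6 15 19 28  3  7 25 20  8
dp:     1  1  2  2  1  2  3  4  1  2  4  4  3
max dp = 4, so deletions = 13 − 4 = 9.

9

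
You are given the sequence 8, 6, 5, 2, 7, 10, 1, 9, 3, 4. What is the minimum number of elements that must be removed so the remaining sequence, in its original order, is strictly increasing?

Fewest deletions = n − (longest strictly increasing subsequence).
i:      1  2  3  4  5  6  7  8  9 10
a[i]:   8  6  5  2  7 10  1  9  3  4
dp:     1  1  1  1  2  3  1  3  2  3
max dp = 3, so deletions = 10 − 3 = 7.

7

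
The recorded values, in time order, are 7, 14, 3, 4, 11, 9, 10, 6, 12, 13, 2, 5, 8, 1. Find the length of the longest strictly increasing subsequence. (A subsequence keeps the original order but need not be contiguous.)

Track the smallest tail for each achievable length (strict):
7 → extends → [7]
14 → extends → [7, 14]
3 → replaces 7 → [3, 14]
4 → replaces 14 → [3, 4]
11 → extends → [3, 4, 11]
9 → replaces 11 → [3, 4, 9]
10 → extends → [3, 4, 9, 10]
6 → replaces 9 → [3, 4, 6, 10]
12 → extends → [3, 4, 6, 10, 12]
13 → extends → [3, 4, 6, 10, 12, 13]
2 → replaces 3 → [2, 4, 6, 10, 12, 13]
5 → replaces 6 → [2, 4, 5, 10, 12, 13]
8 → replaces 10 → [2, 4, 5, 8, 12, 13]
1 → replaces 2 → [1, 4, 5, 8, 12, 13]
Six tails, so the longest strictly increasing subsequence has length 6 (e.g. 3, 4, 9, 10, 12, 13).

6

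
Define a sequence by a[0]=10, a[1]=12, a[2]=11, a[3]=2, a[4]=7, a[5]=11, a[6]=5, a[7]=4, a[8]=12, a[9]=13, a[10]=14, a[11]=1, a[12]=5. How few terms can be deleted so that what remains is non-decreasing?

7

Fewest deletions = n − (longest non-decreasing subsequence).
i:      0  1  2  3  4  5  6  7  8  9 10 11 12
a[i]:  10 12 11  2  7 11  5  4 12 13 14  1  5
dp:     1  2  2  1  2  3  2  2  4  5  6  1  3
max dp = 6, so deletions = 13 − 6 = 7.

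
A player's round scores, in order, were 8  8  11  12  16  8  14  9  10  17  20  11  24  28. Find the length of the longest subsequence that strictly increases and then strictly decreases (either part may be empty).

inc[i] = longest strictly increasing subsequence ending at i; dec[i] = longest strictly decreasing subsequence starting at i:
i:      1  2  3  4  5  6  7  8  9 10 11 12 13 14
a[i]:   8  8 11 12 16  8 14  9 10 17 20 11 24 28
inc:    1  1  2  3  4  1  4  2  3  5  6  4  7  8
dec:    1  1  2  2  3  1  2  1  1  2  2  1  1  1
Best peak at i=14 (value 28): inc=8, dec=1, length 8+1−1 = 8.

8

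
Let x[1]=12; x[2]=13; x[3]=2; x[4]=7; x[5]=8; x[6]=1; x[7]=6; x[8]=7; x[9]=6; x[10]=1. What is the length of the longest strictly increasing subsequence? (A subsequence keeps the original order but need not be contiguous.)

Track the smallest tail for each achievable length (strict):
12 → extends → [12]
13 → extends → [12, 13]
2 → replaces 12 → [2, 13]
7 → replaces 13 → [2, 7]
8 → extends → [2, 7, 8]
1 → replaces 2 → [1, 7, 8]
6 → replaces 7 → [1, 6, 8]
7 → replaces 8 → [1, 6, 7]
6 → already a tail → [1, 6, 7]
1 → already a tail → [1, 6, 7]
Three tails, so the longest strictly increasing subsequence has length 3 (e.g. 2, 7, 8).

3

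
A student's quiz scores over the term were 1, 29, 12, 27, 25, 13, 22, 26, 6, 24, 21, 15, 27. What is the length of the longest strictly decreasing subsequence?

Negate each value so 'decreasing' becomes 'increasing', then run patience tails on the negated sequence:
-1 → extends → [-1]
-29 → replaces -1 → [-29]
-12 → extends → [-29, -12]
-27 → replaces -12 → [-29, -27]
-25 → extends → [-29, -27, -25]
-13 → extends → [-29, -27, -25, -13]
-22 → replaces -13 → [-29, -27, -25, -22]
-26 → replaces -25 → [-29, -27, -26, -22]
-6 → extends → [-29, -27, -26, -22, -6]
-24 → replaces -22 → [-29, -27, -26, -24, -6]
-21 → replaces -6 → [-29, -27, -26, -24, -21]
-15 → extends → [-29, -27, -26, -24, -21, -15]
-27 → already a tail → [-29, -27, -26, -24, -21, -15]
Six tails, so the longest strictly decreasing subsequence of the original has length 6.

6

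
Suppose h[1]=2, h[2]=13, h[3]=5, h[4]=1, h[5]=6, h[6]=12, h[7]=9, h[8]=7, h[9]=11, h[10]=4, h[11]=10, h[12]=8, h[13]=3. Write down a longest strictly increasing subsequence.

Patience tails give the LIS length; then backtrack through the dp parents:
2 → extends → [2]
13 → extends → [2, 13]
5 → replaces 13 → [2, 5]
1 → replaces 2 → [1, 5]
6 → extends → [1, 5, 6]
12 → extends → [1, 5, 6, 12]
9 → replaces 12 → [1, 5, 6, 9]
7 → replaces 9 → [1, 5, 6, 7]
11 → extends → [1, 5, 6, 7, 11]
4 → replaces 5 → [1, 4, 6, 7, 11]
10 → replaces 11 → [1, 4, 6, 7, 10]
8 → replaces 10 → [1, 4, 6, 7, 8]
3 → replaces 4 → [1, 3, 6, 7, 8]
Length 5; one witness is 2, 5, 6, 9, 11.

2, 5, 6, 9, 11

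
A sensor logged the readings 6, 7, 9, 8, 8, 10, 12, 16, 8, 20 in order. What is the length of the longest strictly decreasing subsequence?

2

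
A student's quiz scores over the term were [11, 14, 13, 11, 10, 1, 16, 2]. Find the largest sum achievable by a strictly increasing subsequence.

Let S[i] be the best sum of a strictly increasing subsequence ending at i:
i:      1  2  3  4  5  6  7  8
a[i]:  11 14 13 11 10  1 16  2
S:     11 25 24 11 10  1 41  3
Maximum is 41 (e.g. 11 + 14 + 16).

41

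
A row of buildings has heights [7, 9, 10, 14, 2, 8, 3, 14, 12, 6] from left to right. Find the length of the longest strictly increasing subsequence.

Let dp[i] be the length of the longest such subsequence ending at index i:
i:      1  2  3  4  5  6  7  8  9 10
a[i]:   7  9 10 14  2  8  3 14 12  6
dp:     1  2  3  4  1  2  2  4  4  3
Maximum dp value is 4.

4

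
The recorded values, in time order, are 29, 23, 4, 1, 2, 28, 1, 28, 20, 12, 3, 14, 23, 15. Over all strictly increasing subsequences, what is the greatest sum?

53

Let S[i] be the best sum of a strictly increasing subsequence ending at i:
i:      1  2  3  4  5  6  7  8  9 10 11 12 13 14
a[i]:  29 23  4  1  2 28  1 28 20 12  3 14 23 15
S:     29 23  4  1  3 51  1 51 24 16  6 30 53 45
Maximum is 53 (e.g. 4 + 12 + 14 + 23).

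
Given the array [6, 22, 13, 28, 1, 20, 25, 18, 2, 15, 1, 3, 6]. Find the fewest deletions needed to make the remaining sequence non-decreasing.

Fewest deletions = n − (longest non-decreasing subsequence).
Patience tails:
6 → extends → [6]
22 → extends → [6, 22]
13 → replaces 22 → [6, 13]
28 → extends → [6, 13, 28]
1 → replaces 6 → [1, 13, 28]
20 → replaces 28 → [1, 13, 20]
25 → extends → [1, 13, 20, 25]
18 → replaces 20 → [1, 13, 18, 25]
2 → replaces 13 → [1, 2, 18, 25]
15 → replaces 18 → [1, 2, 15, 25]
1 → replaces 2 → [1, 1, 15, 25]
3 → replaces 15 → [1, 1, 3, 25]
6 → replaces 25 → [1, 1, 3, 6]
Longest non-decreasing subsequence has length 4, so deletions = 13 − 4 = 9.

9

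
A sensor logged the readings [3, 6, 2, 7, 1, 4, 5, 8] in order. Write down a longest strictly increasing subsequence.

Patience tails give the LIS length; then backtrack through the dp parents:
3 → extends → [3]
6 → extends → [3, 6]
2 → replaces 3 → [2, 6]
7 → extends → [2, 6, 7]
1 → replaces 2 → [1, 6, 7]
4 → replaces 6 → [1, 4, 7]
5 → replaces 7 → [1, 4, 5]
8 → extends → [1, 4, 5, 8]
Length 4; one witness is 3, 6, 7, 8.

3, 6, 7, 8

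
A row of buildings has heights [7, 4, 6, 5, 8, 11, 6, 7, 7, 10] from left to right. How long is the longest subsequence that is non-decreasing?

Track the smallest tail for each achievable length (allowing ties):
7 → extends → [7]
4 → replaces 7 → [4]
6 → extends → [4, 6]
5 → replaces 6 → [4, 5]
8 → extends → [4, 5, 8]
11 → extends → [4, 5, 8, 11]
6 → replaces 8 → [4, 5, 6, 11]
7 → replaces 11 → [4, 5, 6, 7]
7 → extends → [4, 5, 6, 7, 7]
10 → extends → [4, 5, 6, 7, 7, 10]
Six tails, so the longest non-decreasing subsequence has length 6 (e.g. 4, 6, 6, 7, 7, 10).

6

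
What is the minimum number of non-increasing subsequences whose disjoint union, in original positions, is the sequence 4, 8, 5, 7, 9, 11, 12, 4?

6

The minimum number of non-increasing subsequences covering a sequence equals the length of its longest strictly increasing subsequence.
LIS length is 6 (e.g. 4, 5, 7, 9, 11, 12), so 6 piles are needed.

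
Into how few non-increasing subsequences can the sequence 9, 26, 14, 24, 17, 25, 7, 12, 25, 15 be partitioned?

4

Place each on the leftmost legal pile:
9 → new pile 1 (tops now [9])
26 → new pile 2 (tops now [9, 26])
14 → pile 2 (tops now [9, 14])
24 → new pile 3 (tops now [9, 14, 24])
17 → pile 3 (tops now [9, 14, 17])
25 → new pile 4 (tops now [9, 14, 17, 25])
7 → pile 1 (tops now [7, 14, 17, 25])
12 → pile 2 (tops now [7, 12, 17, 25])
25 → pile 4 (tops now [7, 12, 17, 25])
15 → pile 3 (tops now [7, 12, 15, 25])
Four piles.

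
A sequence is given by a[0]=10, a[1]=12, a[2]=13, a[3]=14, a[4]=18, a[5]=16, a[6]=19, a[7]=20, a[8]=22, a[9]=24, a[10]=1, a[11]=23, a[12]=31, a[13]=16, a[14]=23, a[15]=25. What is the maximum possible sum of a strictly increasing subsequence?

183

Let S[i] be the best sum of a strictly increasing subsequence ending at i:
i:       0   1   2   3   4   5   6   7   8   9  10  11  12  13  14  15
a[i]:   10  12  13  14  18  16  19  20  22  24   1  23  31  16  23  25
S:      10  22  35  49  67  65  86 106 128 152   1 151 183  65 151 177
Maximum is 183 (e.g. 10 + 12 + 13 + 14 + 18 + 19 + 20 + 22 + 24 + 31).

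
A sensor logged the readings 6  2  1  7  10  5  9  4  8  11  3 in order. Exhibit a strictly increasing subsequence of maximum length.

6, 7, 10, 11

Patience tails give the LIS length; then backtrack through the dp parents:
6 → extends → [6]
2 → replaces 6 → [2]
1 → replaces 2 → [1]
7 → extends → [1, 7]
10 → extends → [1, 7, 10]
5 → replaces 7 → [1, 5, 10]
9 → replaces 10 → [1, 5, 9]
4 → replaces 5 → [1, 4, 9]
8 → replaces 9 → [1, 4, 8]
11 → extends → [1, 4, 8, 11]
3 → replaces 4 → [1, 3, 8, 11]
Length 4; one witness is 6, 7, 10, 11.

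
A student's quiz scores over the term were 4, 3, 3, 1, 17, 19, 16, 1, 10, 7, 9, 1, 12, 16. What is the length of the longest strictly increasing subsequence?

5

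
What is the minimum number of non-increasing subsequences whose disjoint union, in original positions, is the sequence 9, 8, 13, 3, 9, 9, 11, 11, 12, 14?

5

The minimum number of non-increasing subsequences covering a sequence equals the length of its longest strictly increasing subsequence.
LIS length is 5 (e.g. 8, 9, 11, 12, 14), so 5 piles are needed.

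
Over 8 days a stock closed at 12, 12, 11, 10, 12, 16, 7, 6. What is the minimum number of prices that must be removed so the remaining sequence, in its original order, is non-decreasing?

Fewest deletions = n − (longest non-decreasing subsequence).
Patience tails:
12 → extends → [12]
12 → extends → [12, 12]
11 → replaces 12 → [11, 12]
10 → replaces 11 → [10, 12]
12 → extends → [10, 12, 12]
16 → extends → [10, 12, 12, 16]
7 → replaces 10 → [7, 12, 12, 16]
6 → replaces 7 → [6, 12, 12, 16]
Longest non-decreasing subsequence has length 4, so deletions = 8 − 4 = 4.

4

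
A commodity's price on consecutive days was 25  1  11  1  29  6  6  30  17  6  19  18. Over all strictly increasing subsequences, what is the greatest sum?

84

Let S[i] be the best sum of a strictly increasing subsequence ending at i:
i:      1  2  3  4  5  6  7  8  9 10 11 12
a[i]:  25  1 11  1 29  6  6 30 17  6 19 18
S:     25  1 12  1 54  7  7 84 29  7 48 47
Maximum is 84 (e.g. 25 + 29 + 30).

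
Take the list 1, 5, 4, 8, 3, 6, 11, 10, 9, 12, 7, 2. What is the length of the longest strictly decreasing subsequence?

5

Negate each value so 'decreasing' becomes 'increasing', then run patience tails on the negated sequence:
-1 → extends → [-1]
-5 → replaces -1 → [-5]
-4 → extends → [-5, -4]
-8 → replaces -5 → [-8, -4]
-3 → extends → [-8, -4, -3]
-6 → replaces -4 → [-8, -6, -3]
-11 → replaces -8 → [-11, -6, -3]
-10 → replaces -6 → [-11, -10, -3]
-9 → replaces -3 → [-11, -10, -9]
-12 → replaces -11 → [-12, -10, -9]
-7 → extends → [-12, -10, -9, -7]
-2 → extends → [-12, -10, -9, -7, -2]
Five tails, so the longest strictly decreasing subsequence of the original has length 5.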